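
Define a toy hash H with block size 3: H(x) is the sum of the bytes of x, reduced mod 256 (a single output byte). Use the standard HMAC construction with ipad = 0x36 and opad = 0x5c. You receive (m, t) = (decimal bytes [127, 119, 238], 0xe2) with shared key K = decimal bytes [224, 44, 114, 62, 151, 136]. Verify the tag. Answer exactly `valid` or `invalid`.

Key decimal bytes [224, 44, 114, 62, 151, 136] = e0 2c 72 3e 97 88 is 6 bytes > B = 3, so hash it first: H(key) = db, then zero-pad to 3 bytes: K' = db 00 00.
K' ⊕ ipad = ed 36 36; K' ⊕ opad = 87 5c 5c.
Inner hash: sum = 237+54+54+127+119+238 = 829; mod 256 = 61 → 3d.
Outer hash (recomputed tag): sum = 135+92+92+61 = 380; mod 256 = 124 → 7c.
Recomputed tag = 7c; claimed = e2 → mismatch.

invalid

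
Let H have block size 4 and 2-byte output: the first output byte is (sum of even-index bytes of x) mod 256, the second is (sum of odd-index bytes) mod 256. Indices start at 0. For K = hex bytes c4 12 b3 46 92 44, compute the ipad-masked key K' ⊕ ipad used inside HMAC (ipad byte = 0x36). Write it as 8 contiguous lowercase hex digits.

Key hex bytes c4 12 b3 46 92 44 is 6 bytes > B = 4, so hash it first: H(key) = 09 9c, then zero-pad to 4 bytes: K' = 09 9c 00 00.
XOR each byte with 0x36: 09⊕36=3f, 9c⊕36=aa, 00⊕36=36, 00⊕36=36.

3faa3636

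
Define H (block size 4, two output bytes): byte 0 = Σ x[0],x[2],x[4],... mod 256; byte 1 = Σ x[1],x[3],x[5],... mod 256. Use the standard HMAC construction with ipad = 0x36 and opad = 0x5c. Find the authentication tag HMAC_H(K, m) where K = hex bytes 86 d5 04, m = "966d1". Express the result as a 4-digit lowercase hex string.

Key hex bytes 86 d5 04 is 3 bytes ≤ B = 4; zero-pad to 4 bytes: K' = 86 d5 04 00.
K' ⊕ ipad = b0 e3 32 36.  K' ⊕ opad = da 89 58 5c.
Inner input = (K'⊕ipad) ∥ m = b0 e3 32 36 ∥ 39 36 36 64 31.
Inner hash: even-index sum = 386 mod 256 = 130; odd-index sum = 435 mod 256 = 179 → 82 b3.
Outer input = (K'⊕opad) ∥ inner = da 89 58 5c ∥ 82 b3.
Outer hash (tag): even-index sum = 436 mod 256 = 180; odd-index sum = 408 mod 256 = 152 → b4 98.

b498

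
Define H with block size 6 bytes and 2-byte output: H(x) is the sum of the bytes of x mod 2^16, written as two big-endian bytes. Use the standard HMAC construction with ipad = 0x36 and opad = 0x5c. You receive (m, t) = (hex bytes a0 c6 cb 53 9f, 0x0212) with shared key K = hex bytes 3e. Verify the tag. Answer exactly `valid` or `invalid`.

invalid

Key hex bytes 3e is 1 byte ≤ B = 6; zero-pad to 6 bytes: K' = 3e 00 00 00 00 00.
K' ⊕ ipad = 08 36 36 36 36 36; K' ⊕ opad = 62 5c 5c 5c 5c 5c.
Inner hash: sum = 8+54+54+54+54+54+160+198+203+83+159 = 1081 → 04 39.
Outer hash (recomputed tag): sum = 98+92+92+92+92+92+4+57 = 619 → 02 6b.
Recomputed tag = 026b; claimed = 0212 → mismatch.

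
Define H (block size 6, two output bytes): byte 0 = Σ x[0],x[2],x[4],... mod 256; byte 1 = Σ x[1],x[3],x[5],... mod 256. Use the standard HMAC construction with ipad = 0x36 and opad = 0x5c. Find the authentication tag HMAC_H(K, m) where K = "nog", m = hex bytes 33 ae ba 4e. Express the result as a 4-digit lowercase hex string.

Key "nog" = 6e 6f 67 is 3 bytes ≤ B = 6; zero-pad to 6 bytes: K' = 6e 6f 67 00 00 00.
K' ⊕ ipad = 58 59 51 36 36 36.  K' ⊕ opad = 32 33 3b 5c 5c 5c.
Inner input = (K'⊕ipad) ∥ m = 58 59 51 36 36 36 ∥ 33 ae ba 4e.
Inner hash: even-index sum = 460 mod 256 = 204; odd-index sum = 449 mod 256 = 193 → cc c1.
Outer input = (K'⊕opad) ∥ inner = 32 33 3b 5c 5c 5c ∥ cc c1.
Outer hash (tag): even-index sum = 405 mod 256 = 149; odd-index sum = 428 mod 256 = 172 → 95 ac.

95ac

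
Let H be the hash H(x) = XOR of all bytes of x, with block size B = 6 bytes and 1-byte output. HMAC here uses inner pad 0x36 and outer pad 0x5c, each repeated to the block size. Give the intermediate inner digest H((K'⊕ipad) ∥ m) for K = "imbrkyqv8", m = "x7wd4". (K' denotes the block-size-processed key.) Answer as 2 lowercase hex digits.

51

Key "imbrkyqv8" = 69 6d 62 72 6b 79 71 76 38 is 9 bytes > B = 6, so hash it first: H(key) = 39, then zero-pad to 6 bytes: K' = 39 00 00 00 00 00.
K' ⊕ ipad = 0f 36 36 36 36 36.
Inner input = 0f 36 36 36 36 36 ∥ 78 37 77 64 34.
Inner hash: XOR 0f⊕36⊕36⊕36⊕36⊕36⊕78⊕37⊕77⊕64⊕34 = 51.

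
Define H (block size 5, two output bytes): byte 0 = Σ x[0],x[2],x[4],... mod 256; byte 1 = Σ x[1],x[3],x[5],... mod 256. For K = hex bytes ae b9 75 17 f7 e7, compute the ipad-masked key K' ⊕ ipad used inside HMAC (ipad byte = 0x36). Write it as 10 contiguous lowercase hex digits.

2c81363636

Key hex bytes ae b9 75 17 f7 e7 is 6 bytes > B = 5, so hash it first: H(key) = 1a b7, then zero-pad to 5 bytes: K' = 1a b7 00 00 00.
XOR each byte with 0x36: 1a⊕36=2c, b7⊕36=81, 00⊕36=36, 00⊕36=36, 00⊕36=36.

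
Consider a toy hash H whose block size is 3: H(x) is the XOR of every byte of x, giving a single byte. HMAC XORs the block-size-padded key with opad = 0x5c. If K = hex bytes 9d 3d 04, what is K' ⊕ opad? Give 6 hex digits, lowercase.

c16158

Key hex bytes 9d 3d 04 is exactly B = 3 bytes: K' = 9d 3d 04.
XOR each byte with 0x5c: 9d⊕5c=c1, 3d⊕5c=61, 04⊕5c=58.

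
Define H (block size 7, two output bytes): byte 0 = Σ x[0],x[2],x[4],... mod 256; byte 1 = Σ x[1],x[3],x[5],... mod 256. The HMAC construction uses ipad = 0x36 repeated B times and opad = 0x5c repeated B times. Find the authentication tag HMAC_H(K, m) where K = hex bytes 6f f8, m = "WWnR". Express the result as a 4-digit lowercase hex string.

4600

Key hex bytes 6f f8 is 2 bytes ≤ B = 7; zero-pad to 7 bytes: K' = 6f f8 00 00 00 00 00.
K' ⊕ ipad = 59 ce 36 36 36 36 36.  K' ⊕ opad = 33 a4 5c 5c 5c 5c 5c.
Inner input = (K'⊕ipad) ∥ m = 59 ce 36 36 36 36 36 ∥ 57 57 6e 52.
Inner hash: even-index sum = 420 mod 256 = 164; odd-index sum = 511 mod 256 = 255 → a4 ff.
Outer input = (K'⊕opad) ∥ inner = 33 a4 5c 5c 5c 5c 5c ∥ a4 ff.
Outer hash (tag): even-index sum = 582 mod 256 = 70; odd-index sum = 512 mod 256 = 0 → 46 00.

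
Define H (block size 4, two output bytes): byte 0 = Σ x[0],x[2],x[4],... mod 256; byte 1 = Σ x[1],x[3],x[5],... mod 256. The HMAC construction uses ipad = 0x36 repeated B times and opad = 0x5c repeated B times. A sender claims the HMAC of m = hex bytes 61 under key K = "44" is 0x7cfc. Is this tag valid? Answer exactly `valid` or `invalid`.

Key "44" = 34 34 is 2 bytes ≤ B = 4; zero-pad to 4 bytes: K' = 34 34 00 00.
K' ⊕ ipad = 02 02 36 36; K' ⊕ opad = 68 68 5c 5c.
Inner hash: even-index sum = 153 mod 256 = 153; odd-index sum = 56 mod 256 = 56 → 99 38.
Outer hash (recomputed tag): even-index sum = 349 mod 256 = 93; odd-index sum = 252 mod 256 = 252 → 5d fc.
Recomputed tag = 5dfc; claimed = 7cfc → mismatch.

invalid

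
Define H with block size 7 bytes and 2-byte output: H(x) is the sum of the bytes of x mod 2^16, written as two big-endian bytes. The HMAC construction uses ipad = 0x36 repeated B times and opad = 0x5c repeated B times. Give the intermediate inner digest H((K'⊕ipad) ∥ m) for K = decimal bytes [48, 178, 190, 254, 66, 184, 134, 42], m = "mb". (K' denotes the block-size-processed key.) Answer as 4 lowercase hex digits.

Key decimal bytes [48, 178, 190, 254, 66, 184, 134, 42] = 30 b2 be fe 42 b8 86 2a is 8 bytes > B = 7, so hash it first: H(key) = 04 48, then zero-pad to 7 bytes: K' = 04 48 00 00 00 00 00.
K' ⊕ ipad = 32 7e 36 36 36 36 36.
Inner input = 32 7e 36 36 36 36 36 ∥ 6d 62.
Inner hash: sum = 50+126+54+54+54+54+54+109+98 = 653 → 02 8d.

028d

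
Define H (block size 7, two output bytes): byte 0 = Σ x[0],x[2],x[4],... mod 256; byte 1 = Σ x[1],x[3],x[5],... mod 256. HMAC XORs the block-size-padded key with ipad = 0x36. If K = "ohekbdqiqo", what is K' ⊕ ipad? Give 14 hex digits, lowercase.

Key "ohekbdqiqo" = 6f 68 65 6b 62 64 71 69 71 6f is 10 bytes > B = 7, so hash it first: H(key) = 18 0f, then zero-pad to 7 bytes: K' = 18 0f 00 00 00 00 00.
XOR each byte with 0x36: 18⊕36=2e, 0f⊕36=39, 00⊕36=36, 00⊕36=36, 00⊕36=36, 00⊕36=36, 00⊕36=36.

2e393636363636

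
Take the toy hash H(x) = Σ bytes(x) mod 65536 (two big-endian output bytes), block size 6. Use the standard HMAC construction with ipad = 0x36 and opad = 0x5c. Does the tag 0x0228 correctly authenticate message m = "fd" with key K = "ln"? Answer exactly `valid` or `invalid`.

valid

Key "ln" = 6c 6e is 2 bytes ≤ B = 6; zero-pad to 6 bytes: K' = 6c 6e 00 00 00 00.
K' ⊕ ipad = 5a 58 36 36 36 36; K' ⊕ opad = 30 32 5c 5c 5c 5c.
Inner hash: sum = 90+88+54+54+54+54+102+100 = 596 → 02 54.
Outer hash (recomputed tag): sum = 48+50+92+92+92+92+2+84 = 552 → 02 28.
Recomputed tag = 0228; claimed = 0228 → match.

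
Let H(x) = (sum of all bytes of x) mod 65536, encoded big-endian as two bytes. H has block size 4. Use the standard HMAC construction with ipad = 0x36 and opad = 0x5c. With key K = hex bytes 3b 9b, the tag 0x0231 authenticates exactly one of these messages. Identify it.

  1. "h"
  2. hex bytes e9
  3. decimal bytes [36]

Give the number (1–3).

3

Key hex bytes 3b 9b is 2 bytes ≤ B = 4; zero-pad to 4 bytes: K' = 3b 9b 00 00.
K' ⊕ ipad = 0d ad 36 36; K' ⊕ opad = 67 c7 5c 5c.
m1: inner = H(0d ad 36 36 68) = 01 8e; tag = H(67 c7 5c 5c 01 8e) = 0275
m2: inner = H(0d ad 36 36 e9) = 02 0f; tag = H(67 c7 5c 5c 02 0f) = 01f7
m3: inner = H(0d ad 36 36 24) = 01 4a; tag = H(67 c7 5c 5c 01 4a) = 0231 ← matches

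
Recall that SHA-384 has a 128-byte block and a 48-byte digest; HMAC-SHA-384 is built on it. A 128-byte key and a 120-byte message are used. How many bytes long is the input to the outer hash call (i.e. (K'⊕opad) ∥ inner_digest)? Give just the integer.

Key is 128 ≤ 128 bytes, zero-padded: |K'| = 128.
Outer input = (K'⊕opad) ∥ H(inner) → 128 + 48 = 176 bytes.

176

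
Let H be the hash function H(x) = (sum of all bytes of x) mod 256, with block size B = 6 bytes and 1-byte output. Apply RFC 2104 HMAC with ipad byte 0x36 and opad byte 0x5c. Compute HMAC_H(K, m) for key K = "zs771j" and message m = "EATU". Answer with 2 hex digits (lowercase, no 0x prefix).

f3

Key "zs771j" = 7a 73 37 37 31 6a is exactly B = 6 bytes: K' = 7a 73 37 37 31 6a.
K' ⊕ ipad = 4c 45 01 01 07 5c.  K' ⊕ opad = 26 2f 6b 6b 6d 36.
Inner input = (K'⊕ipad) ∥ m = 4c 45 01 01 07 5c ∥ 45 41 54 55.
Inner hash: sum = 76+69+1+1+7+92+69+65+84+85 = 549; mod 256 = 37 → 25.
Outer input = (K'⊕opad) ∥ inner = 26 2f 6b 6b 6d 36 ∥ 25.
Outer hash (tag): sum = 38+47+107+107+109+54+37 = 499; mod 256 = 243 → f3.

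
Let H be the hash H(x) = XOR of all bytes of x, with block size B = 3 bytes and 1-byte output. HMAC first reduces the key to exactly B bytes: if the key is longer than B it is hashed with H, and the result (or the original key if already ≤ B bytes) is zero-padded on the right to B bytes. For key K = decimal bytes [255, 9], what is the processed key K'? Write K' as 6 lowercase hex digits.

ff0900

Key decimal bytes [255, 9] = ff 09 is 2 bytes ≤ B = 3; zero-pad to 3 bytes: K' = ff 09 00.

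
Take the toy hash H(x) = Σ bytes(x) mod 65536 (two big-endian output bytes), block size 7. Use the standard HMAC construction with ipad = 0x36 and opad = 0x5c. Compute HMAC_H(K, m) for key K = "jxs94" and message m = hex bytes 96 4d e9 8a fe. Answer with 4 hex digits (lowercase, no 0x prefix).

Key "jxs94" = 6a 78 73 39 34 is 5 bytes ≤ B = 7; zero-pad to 7 bytes: K' = 6a 78 73 39 34 00 00.
K' ⊕ ipad = 5c 4e 45 0f 02 36 36.  K' ⊕ opad = 36 24 2f 65 68 5c 5c.
Inner input = (K'⊕ipad) ∥ m = 5c 4e 45 0f 02 36 36 ∥ 96 4d e9 8a fe.
Inner hash: sum = 92+78+69+15+2+54+54+150+77+233+138+254 = 1216 → 04 c0.
Outer input = (K'⊕opad) ∥ inner = 36 24 2f 65 68 5c 5c ∥ 04 c0.
Outer hash (tag): sum = 54+36+47+101+104+92+92+4+192 = 722 → 02 d2.

02d2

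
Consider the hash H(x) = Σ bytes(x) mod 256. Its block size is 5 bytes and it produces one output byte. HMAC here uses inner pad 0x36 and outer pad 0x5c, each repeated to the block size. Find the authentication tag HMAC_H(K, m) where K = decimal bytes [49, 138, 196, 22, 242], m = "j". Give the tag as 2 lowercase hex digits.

d6

Key decimal bytes [49, 138, 196, 22, 242] = 31 8a c4 16 f2 is exactly B = 5 bytes: K' = 31 8a c4 16 f2.
K' ⊕ ipad = 07 bc f2 20 c4.  K' ⊕ opad = 6d d6 98 4a ae.
Inner input = (K'⊕ipad) ∥ m = 07 bc f2 20 c4 ∥ 6a.
Inner hash: sum = 7+188+242+32+196+106 = 771; mod 256 = 3 → 03.
Outer input = (K'⊕opad) ∥ inner = 6d d6 98 4a ae ∥ 03.
Outer hash (tag): sum = 109+214+152+74+174+3 = 726; mod 256 = 214 → d6.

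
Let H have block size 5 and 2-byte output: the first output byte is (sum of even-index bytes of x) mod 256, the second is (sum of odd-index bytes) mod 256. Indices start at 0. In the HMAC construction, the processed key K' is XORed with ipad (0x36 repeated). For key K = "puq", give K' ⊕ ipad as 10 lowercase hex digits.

Key "puq" = 70 75 71 is 3 bytes ≤ B = 5; zero-pad to 5 bytes: K' = 70 75 71 00 00.
XOR each byte with 0x36: 70⊕36=46, 75⊕36=43, 71⊕36=47, 00⊕36=36, 00⊕36=36.

4643473636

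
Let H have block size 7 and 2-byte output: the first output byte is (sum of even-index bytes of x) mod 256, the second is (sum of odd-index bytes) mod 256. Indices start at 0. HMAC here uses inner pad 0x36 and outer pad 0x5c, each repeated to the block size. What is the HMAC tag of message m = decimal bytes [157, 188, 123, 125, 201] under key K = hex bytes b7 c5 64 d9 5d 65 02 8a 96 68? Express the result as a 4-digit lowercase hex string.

7062

Key hex bytes b7 c5 64 d9 5d 65 02 8a 96 68 is 10 bytes > B = 7, so hash it first: H(key) = 10 f5, then zero-pad to 7 bytes: K' = 10 f5 00 00 00 00 00.
K' ⊕ ipad = 26 c3 36 36 36 36 36.  K' ⊕ opad = 4c a9 5c 5c 5c 5c 5c.
Inner input = (K'⊕ipad) ∥ m = 26 c3 36 36 36 36 36 ∥ 9d bc 7b 7d c9.
Inner hash: even-index sum = 513 mod 256 = 1; odd-index sum = 784 mod 256 = 16 → 01 10.
Outer input = (K'⊕opad) ∥ inner = 4c a9 5c 5c 5c 5c 5c ∥ 01 10.
Outer hash (tag): even-index sum = 368 mod 256 = 112; odd-index sum = 354 mod 256 = 98 → 70 62.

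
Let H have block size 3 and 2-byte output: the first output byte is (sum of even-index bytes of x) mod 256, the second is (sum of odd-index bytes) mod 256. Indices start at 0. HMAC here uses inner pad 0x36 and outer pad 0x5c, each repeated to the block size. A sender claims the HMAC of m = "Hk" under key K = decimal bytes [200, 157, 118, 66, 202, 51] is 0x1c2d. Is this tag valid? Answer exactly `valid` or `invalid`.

valid

Key decimal bytes [200, 157, 118, 66, 202, 51] = c8 9d 76 42 ca 33 is 6 bytes > B = 3, so hash it first: H(key) = 08 12, then zero-pad to 3 bytes: K' = 08 12 00.
K' ⊕ ipad = 3e 24 36; K' ⊕ opad = 54 4e 5c.
Inner hash: even-index sum = 223 mod 256 = 223; odd-index sum = 108 mod 256 = 108 → df 6c.
Outer hash (recomputed tag): even-index sum = 284 mod 256 = 28; odd-index sum = 301 mod 256 = 45 → 1c 2d.
Recomputed tag = 1c2d; claimed = 1c2d → match.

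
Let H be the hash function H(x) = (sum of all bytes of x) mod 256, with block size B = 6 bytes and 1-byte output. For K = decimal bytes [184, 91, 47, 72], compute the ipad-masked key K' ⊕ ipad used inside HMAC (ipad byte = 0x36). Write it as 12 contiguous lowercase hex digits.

8e6d197e3636

Key decimal bytes [184, 91, 47, 72] = b8 5b 2f 48 is 4 bytes ≤ B = 6; zero-pad to 6 bytes: K' = b8 5b 2f 48 00 00.
XOR each byte with 0x36: b8⊕36=8e, 5b⊕36=6d, 2f⊕36=19, 48⊕36=7e, 00⊕36=36, 00⊕36=36.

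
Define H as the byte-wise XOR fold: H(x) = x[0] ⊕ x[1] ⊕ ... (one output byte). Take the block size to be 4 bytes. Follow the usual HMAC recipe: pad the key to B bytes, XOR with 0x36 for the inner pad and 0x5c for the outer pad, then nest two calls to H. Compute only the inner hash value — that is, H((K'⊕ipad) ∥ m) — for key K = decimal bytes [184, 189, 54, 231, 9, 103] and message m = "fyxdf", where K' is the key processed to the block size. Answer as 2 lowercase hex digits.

df

Key decimal bytes [184, 189, 54, 231, 9, 103] = b8 bd 36 e7 09 67 is 6 bytes > B = 4, so hash it first: H(key) = ba, then zero-pad to 4 bytes: K' = ba 00 00 00.
K' ⊕ ipad = 8c 36 36 36.
Inner input = 8c 36 36 36 ∥ 66 79 78 64 66.
Inner hash: XOR 8c⊕36⊕36⊕36⊕66⊕79⊕78⊕64⊕66 = df.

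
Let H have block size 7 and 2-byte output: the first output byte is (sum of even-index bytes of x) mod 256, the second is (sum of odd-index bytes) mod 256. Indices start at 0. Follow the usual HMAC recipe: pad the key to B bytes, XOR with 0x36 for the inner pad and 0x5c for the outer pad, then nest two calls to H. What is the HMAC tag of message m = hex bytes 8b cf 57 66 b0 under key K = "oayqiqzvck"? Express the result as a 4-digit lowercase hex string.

Key "oayqiqzvck" = 6f 61 79 71 69 71 7a 76 63 6b is 10 bytes > B = 7, so hash it first: H(key) = 2e 24, then zero-pad to 7 bytes: K' = 2e 24 00 00 00 00 00.
K' ⊕ ipad = 18 12 36 36 36 36 36.  K' ⊕ opad = 72 78 5c 5c 5c 5c 5c.
Inner input = (K'⊕ipad) ∥ m = 18 12 36 36 36 36 36 ∥ 8b cf 57 66 b0.
Inner hash: even-index sum = 495 mod 256 = 239; odd-index sum = 528 mod 256 = 16 → ef 10.
Outer input = (K'⊕opad) ∥ inner = 72 78 5c 5c 5c 5c 5c ∥ ef 10.
Outer hash (tag): even-index sum = 406 mod 256 = 150; odd-index sum = 543 mod 256 = 31 → 96 1f.

961f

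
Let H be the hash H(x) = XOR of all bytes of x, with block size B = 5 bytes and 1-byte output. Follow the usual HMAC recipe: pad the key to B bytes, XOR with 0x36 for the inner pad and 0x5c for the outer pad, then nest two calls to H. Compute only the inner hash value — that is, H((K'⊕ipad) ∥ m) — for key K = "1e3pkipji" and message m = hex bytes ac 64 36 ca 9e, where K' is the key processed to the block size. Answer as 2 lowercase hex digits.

Key "1e3pkipji" = 31 65 33 70 6b 69 70 6a 69 is 9 bytes > B = 5, so hash it first: H(key) = 66, then zero-pad to 5 bytes: K' = 66 00 00 00 00.
K' ⊕ ipad = 50 36 36 36 36.
Inner input = 50 36 36 36 36 ∥ ac 64 36 ca 9e.
Inner hash: XOR 50⊕36⊕36⊕36⊕36⊕ac⊕64⊕36⊕ca⊕9e = fa.

fa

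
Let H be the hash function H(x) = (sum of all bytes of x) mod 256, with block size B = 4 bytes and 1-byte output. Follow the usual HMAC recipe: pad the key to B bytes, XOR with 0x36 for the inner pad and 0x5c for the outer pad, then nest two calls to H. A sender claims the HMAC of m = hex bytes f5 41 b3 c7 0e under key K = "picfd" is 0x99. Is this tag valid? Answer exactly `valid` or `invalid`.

invalid

Key "picfd" = 70 69 63 66 64 is 5 bytes > B = 4, so hash it first: H(key) = 06, then zero-pad to 4 bytes: K' = 06 00 00 00.
K' ⊕ ipad = 30 36 36 36; K' ⊕ opad = 5a 5c 5c 5c.
Inner hash: sum = 48+54+54+54+245+65+179+199+14 = 912; mod 256 = 144 → 90.
Outer hash (recomputed tag): sum = 90+92+92+92+144 = 510; mod 256 = 254 → fe.
Recomputed tag = fe; claimed = 99 → mismatch.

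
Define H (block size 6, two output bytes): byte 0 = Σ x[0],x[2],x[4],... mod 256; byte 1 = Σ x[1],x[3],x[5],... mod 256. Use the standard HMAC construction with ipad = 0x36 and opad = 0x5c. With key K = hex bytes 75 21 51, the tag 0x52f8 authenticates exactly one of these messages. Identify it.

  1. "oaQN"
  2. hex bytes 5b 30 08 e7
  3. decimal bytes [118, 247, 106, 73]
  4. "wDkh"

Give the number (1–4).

3

Key hex bytes 75 21 51 is 3 bytes ≤ B = 6; zero-pad to 6 bytes: K' = 75 21 51 00 00 00.
K' ⊕ ipad = 43 17 67 36 36 36; K' ⊕ opad = 29 7d 0d 5c 5c 5c.
m1: inner = H(43 17 67 36 36 36 6f 61 51 4e) = a0 32; tag = H(29 7d 0d 5c 5c 5c a0 32) = 3267
m2: inner = H(43 17 67 36 36 36 5b 30 08 e7) = 43 9a; tag = H(29 7d 0d 5c 5c 5c 43 9a) = d5cf
m3: inner = H(43 17 67 36 36 36 76 f7 6a 49) = c0 c3; tag = H(29 7d 0d 5c 5c 5c c0 c3) = 52f8 ← matches
m4: inner = H(43 17 67 36 36 36 77 44 6b 68) = c2 2f; tag = H(29 7d 0d 5c 5c 5c c2 2f) = 5464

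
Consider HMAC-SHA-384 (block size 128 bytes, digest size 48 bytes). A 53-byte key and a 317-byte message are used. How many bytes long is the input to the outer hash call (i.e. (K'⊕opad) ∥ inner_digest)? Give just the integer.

176

Key is 53 ≤ 128 bytes, zero-padded: |K'| = 128.
Outer input = (K'⊕opad) ∥ H(inner) → 128 + 48 = 176 bytes.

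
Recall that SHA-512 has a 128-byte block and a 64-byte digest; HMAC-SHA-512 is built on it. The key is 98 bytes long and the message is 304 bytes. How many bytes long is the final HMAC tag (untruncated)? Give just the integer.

The tag is one SHA-512 digest: 64 bytes.

64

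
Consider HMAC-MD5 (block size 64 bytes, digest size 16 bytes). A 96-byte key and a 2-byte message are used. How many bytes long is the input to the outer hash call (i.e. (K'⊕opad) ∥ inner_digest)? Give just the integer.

Key is 96 > 64 bytes, so it is hashed to 16 bytes then zero-padded to 64: |K'| = 64.
Outer input = (K'⊕opad) ∥ H(inner) → 64 + 16 = 80 bytes.

80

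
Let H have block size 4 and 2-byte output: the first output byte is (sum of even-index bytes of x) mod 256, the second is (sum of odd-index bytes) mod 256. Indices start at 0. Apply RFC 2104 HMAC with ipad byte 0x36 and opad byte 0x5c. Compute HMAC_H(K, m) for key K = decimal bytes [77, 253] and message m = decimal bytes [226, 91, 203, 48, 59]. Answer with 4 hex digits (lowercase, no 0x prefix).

0689

Key decimal bytes [77, 253] = 4d fd is 2 bytes ≤ B = 4; zero-pad to 4 bytes: K' = 4d fd 00 00.
K' ⊕ ipad = 7b cb 36 36.  K' ⊕ opad = 11 a1 5c 5c.
Inner input = (K'⊕ipad) ∥ m = 7b cb 36 36 ∥ e2 5b cb 30 3b.
Inner hash: even-index sum = 665 mod 256 = 153; odd-index sum = 396 mod 256 = 140 → 99 8c.
Outer input = (K'⊕opad) ∥ inner = 11 a1 5c 5c ∥ 99 8c.
Outer hash (tag): even-index sum = 262 mod 256 = 6; odd-index sum = 393 mod 256 = 137 → 06 89.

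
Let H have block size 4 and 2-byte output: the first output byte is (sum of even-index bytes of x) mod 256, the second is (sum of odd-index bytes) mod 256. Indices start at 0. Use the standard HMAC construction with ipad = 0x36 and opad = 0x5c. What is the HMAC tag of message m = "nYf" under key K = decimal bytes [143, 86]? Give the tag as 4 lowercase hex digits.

Key decimal bytes [143, 86] = 8f 56 is 2 bytes ≤ B = 4; zero-pad to 4 bytes: K' = 8f 56 00 00.
K' ⊕ ipad = b9 60 36 36.  K' ⊕ opad = d3 0a 5c 5c.
Inner input = (K'⊕ipad) ∥ m = b9 60 36 36 ∥ 6e 59 66.
Inner hash: even-index sum = 451 mod 256 = 195; odd-index sum = 239 mod 256 = 239 → c3 ef.
Outer input = (K'⊕opad) ∥ inner = d3 0a 5c 5c ∥ c3 ef.
Outer hash (tag): even-index sum = 498 mod 256 = 242; odd-index sum = 341 mod 256 = 85 → f2 55.

f255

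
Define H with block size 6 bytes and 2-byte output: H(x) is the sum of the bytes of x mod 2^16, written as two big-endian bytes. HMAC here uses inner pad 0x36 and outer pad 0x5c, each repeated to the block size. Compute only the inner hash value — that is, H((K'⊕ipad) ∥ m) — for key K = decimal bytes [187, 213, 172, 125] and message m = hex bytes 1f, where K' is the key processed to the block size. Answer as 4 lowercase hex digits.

Key decimal bytes [187, 213, 172, 125] = bb d5 ac 7d is 4 bytes ≤ B = 6; zero-pad to 6 bytes: K' = bb d5 ac 7d 00 00.
K' ⊕ ipad = 8d e3 9a 4b 36 36.
Inner input = 8d e3 9a 4b 36 36 ∥ 1f.
Inner hash: sum = 141+227+154+75+54+54+31 = 736 → 02 e0.

02e0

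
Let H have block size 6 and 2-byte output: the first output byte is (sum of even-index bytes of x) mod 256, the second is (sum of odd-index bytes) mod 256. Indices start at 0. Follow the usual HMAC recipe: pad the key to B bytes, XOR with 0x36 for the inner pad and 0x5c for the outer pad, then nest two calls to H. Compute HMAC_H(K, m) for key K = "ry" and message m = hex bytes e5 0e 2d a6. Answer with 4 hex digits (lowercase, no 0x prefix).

a84c

Key "ry" = 72 79 is 2 bytes ≤ B = 6; zero-pad to 6 bytes: K' = 72 79 00 00 00 00.
K' ⊕ ipad = 44 4f 36 36 36 36.  K' ⊕ opad = 2e 25 5c 5c 5c 5c.
Inner input = (K'⊕ipad) ∥ m = 44 4f 36 36 36 36 ∥ e5 0e 2d a6.
Inner hash: even-index sum = 450 mod 256 = 194; odd-index sum = 367 mod 256 = 111 → c2 6f.
Outer input = (K'⊕opad) ∥ inner = 2e 25 5c 5c 5c 5c ∥ c2 6f.
Outer hash (tag): even-index sum = 424 mod 256 = 168; odd-index sum = 332 mod 256 = 76 → a8 4c.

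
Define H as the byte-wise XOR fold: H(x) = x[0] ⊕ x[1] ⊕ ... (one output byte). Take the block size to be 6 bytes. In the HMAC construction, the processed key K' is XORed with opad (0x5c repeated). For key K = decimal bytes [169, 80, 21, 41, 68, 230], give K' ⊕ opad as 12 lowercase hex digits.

f50c497518ba

Key decimal bytes [169, 80, 21, 41, 68, 230] = a9 50 15 29 44 e6 is exactly B = 6 bytes: K' = a9 50 15 29 44 e6.
XOR each byte with 0x5c: a9⊕5c=f5, 50⊕5c=0c, 15⊕5c=49, 29⊕5c=75, 44⊕5c=18, e6⊕5c=ba.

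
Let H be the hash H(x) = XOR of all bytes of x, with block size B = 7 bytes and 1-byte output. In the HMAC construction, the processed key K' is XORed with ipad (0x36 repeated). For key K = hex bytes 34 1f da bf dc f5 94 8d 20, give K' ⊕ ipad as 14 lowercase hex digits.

Key hex bytes 34 1f da bf dc f5 94 8d 20 is 9 bytes > B = 7, so hash it first: H(key) = 5e, then zero-pad to 7 bytes: K' = 5e 00 00 00 00 00 00.
XOR each byte with 0x36: 5e⊕36=68, 00⊕36=36, 00⊕36=36, 00⊕36=36, 00⊕36=36, 00⊕36=36, 00⊕36=36.

68363636363636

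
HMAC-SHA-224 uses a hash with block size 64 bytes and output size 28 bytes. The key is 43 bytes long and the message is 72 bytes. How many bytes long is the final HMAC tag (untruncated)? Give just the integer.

28

The tag is one SHA-224 digest: 28 bytes.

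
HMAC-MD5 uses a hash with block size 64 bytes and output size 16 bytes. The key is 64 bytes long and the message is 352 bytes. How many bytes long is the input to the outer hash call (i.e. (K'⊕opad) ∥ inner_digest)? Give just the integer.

Key is 64 ≤ 64 bytes, zero-padded: |K'| = 64.
Outer input = (K'⊕opad) ∥ H(inner) → 64 + 16 = 80 bytes.

80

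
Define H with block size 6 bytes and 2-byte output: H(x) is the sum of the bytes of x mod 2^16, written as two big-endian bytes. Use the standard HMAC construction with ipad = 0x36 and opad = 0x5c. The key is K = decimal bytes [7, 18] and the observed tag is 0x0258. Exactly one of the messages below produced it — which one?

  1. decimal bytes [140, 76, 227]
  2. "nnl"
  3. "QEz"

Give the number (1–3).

Key decimal bytes [7, 18] = 07 12 is 2 bytes ≤ B = 6; zero-pad to 6 bytes: K' = 07 12 00 00 00 00.
K' ⊕ ipad = 31 24 36 36 36 36; K' ⊕ opad = 5b 4e 5c 5c 5c 5c.
m1: inner = H(31 24 36 36 36 36 8c 4c e3) = 02 e8; tag = H(5b 4e 5c 5c 5c 5c 02 e8) = 0303
m2: inner = H(31 24 36 36 36 36 6e 6e 6c) = 02 75; tag = H(5b 4e 5c 5c 5c 5c 02 75) = 0290
m3: inner = H(31 24 36 36 36 36 51 45 7a) = 02 3d; tag = H(5b 4e 5c 5c 5c 5c 02 3d) = 0258 ← matches

3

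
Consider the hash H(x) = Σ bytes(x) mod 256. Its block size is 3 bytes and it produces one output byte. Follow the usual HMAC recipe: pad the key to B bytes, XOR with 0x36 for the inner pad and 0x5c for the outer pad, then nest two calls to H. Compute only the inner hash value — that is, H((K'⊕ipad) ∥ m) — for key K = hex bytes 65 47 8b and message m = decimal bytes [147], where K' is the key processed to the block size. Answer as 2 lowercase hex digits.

14

Key hex bytes 65 47 8b is exactly B = 3 bytes: K' = 65 47 8b.
K' ⊕ ipad = 53 71 bd.
Inner input = 53 71 bd ∥ 93.
Inner hash: sum = 83+113+189+147 = 532; mod 256 = 20 → 14.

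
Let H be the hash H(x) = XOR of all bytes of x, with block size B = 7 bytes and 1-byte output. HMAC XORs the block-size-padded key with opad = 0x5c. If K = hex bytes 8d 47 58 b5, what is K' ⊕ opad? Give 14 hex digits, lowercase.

d11b04e95c5c5c

Key hex bytes 8d 47 58 b5 is 4 bytes ≤ B = 7; zero-pad to 7 bytes: K' = 8d 47 58 b5 00 00 00.
XOR each byte with 0x5c: 8d⊕5c=d1, 47⊕5c=1b, 58⊕5c=04, b5⊕5c=e9, 00⊕5c=5c, 00⊕5c=5c, 00⊕5c=5c.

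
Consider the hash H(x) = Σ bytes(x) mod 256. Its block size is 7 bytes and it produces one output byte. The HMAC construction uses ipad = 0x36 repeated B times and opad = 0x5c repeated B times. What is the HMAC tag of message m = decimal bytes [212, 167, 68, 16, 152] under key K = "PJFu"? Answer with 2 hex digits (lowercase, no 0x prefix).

Key "PJFu" = 50 4a 46 75 is 4 bytes ≤ B = 7; zero-pad to 7 bytes: K' = 50 4a 46 75 00 00 00.
K' ⊕ ipad = 66 7c 70 43 36 36 36.  K' ⊕ opad = 0c 16 1a 29 5c 5c 5c.
Inner input = (K'⊕ipad) ∥ m = 66 7c 70 43 36 36 36 ∥ d4 a7 44 10 98.
Inner hash: sum = 102+124+112+67+54+54+54+212+167+68+16+152 = 1182; mod 256 = 158 → 9e.
Outer input = (K'⊕opad) ∥ inner = 0c 16 1a 29 5c 5c 5c ∥ 9e.
Outer hash (tag): sum = 12+22+26+41+92+92+92+158 = 535; mod 256 = 23 → 17.

17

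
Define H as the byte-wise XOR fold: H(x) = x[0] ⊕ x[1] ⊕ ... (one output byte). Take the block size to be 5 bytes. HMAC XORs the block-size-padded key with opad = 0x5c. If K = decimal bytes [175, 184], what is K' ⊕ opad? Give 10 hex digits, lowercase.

f3e45c5c5c

Key decimal bytes [175, 184] = af b8 is 2 bytes ≤ B = 5; zero-pad to 5 bytes: K' = af b8 00 00 00.
XOR each byte with 0x5c: af⊕5c=f3, b8⊕5c=e4, 00⊕5c=5c, 00⊕5c=5c, 00⊕5c=5c.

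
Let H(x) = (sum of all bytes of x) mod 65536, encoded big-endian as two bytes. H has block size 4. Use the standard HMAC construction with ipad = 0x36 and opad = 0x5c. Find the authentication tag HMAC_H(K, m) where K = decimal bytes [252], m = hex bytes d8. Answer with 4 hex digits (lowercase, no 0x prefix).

Key decimal bytes [252] = fc is 1 byte ≤ B = 4; zero-pad to 4 bytes: K' = fc 00 00 00.
K' ⊕ ipad = ca 36 36 36.  K' ⊕ opad = a0 5c 5c 5c.
Inner input = (K'⊕ipad) ∥ m = ca 36 36 36 ∥ d8.
Inner hash: sum = 202+54+54+54+216 = 580 → 02 44.
Outer input = (K'⊕opad) ∥ inner = a0 5c 5c 5c ∥ 02 44.
Outer hash (tag): sum = 160+92+92+92+2+68 = 506 → 01 fa.

01fa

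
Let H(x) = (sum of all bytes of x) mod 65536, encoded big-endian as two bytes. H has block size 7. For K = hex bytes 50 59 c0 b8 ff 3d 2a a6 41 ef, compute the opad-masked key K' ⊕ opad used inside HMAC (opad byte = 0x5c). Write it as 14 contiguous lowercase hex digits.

Key hex bytes 50 59 c0 b8 ff 3d 2a a6 41 ef is 10 bytes > B = 7, so hash it first: H(key) = 05 5d, then zero-pad to 7 bytes: K' = 05 5d 00 00 00 00 00.
XOR each byte with 0x5c: 05⊕5c=59, 5d⊕5c=01, 00⊕5c=5c, 00⊕5c=5c, 00⊕5c=5c, 00⊕5c=5c, 00⊕5c=5c.

59015c5c5c5c5c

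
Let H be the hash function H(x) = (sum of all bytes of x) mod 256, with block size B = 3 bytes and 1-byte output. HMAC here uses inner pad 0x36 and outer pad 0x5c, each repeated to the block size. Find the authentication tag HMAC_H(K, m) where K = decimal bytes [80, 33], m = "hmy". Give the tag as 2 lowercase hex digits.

Key decimal bytes [80, 33] = 50 21 is 2 bytes ≤ B = 3; zero-pad to 3 bytes: K' = 50 21 00.
K' ⊕ ipad = 66 17 36.  K' ⊕ opad = 0c 7d 5c.
Inner input = (K'⊕ipad) ∥ m = 66 17 36 ∥ 68 6d 79.
Inner hash: sum = 102+23+54+104+109+121 = 513; mod 256 = 1 → 01.
Outer input = (K'⊕opad) ∥ inner = 0c 7d 5c ∥ 01.
Outer hash (tag): sum = 12+125+92+1 = 230 → e6.

e6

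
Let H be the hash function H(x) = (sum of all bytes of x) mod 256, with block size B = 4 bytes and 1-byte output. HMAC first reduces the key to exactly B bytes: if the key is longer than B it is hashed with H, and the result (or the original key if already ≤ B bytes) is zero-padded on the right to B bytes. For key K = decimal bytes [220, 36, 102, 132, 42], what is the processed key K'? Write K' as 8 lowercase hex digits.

|K| = 5 > B = 4, so first hash the key.
H(K): sum = 220+36+102+132+42 = 532; mod 256 = 20 → 14.
Zero-pad H(K) = 14 to 4 bytes: K' = 14 00 00 00.

14000000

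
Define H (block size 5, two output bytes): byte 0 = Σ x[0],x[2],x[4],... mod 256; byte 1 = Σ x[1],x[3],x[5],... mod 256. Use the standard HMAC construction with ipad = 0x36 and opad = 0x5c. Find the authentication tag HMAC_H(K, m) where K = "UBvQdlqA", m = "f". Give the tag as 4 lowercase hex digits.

c67a

Key "UBvQdlqA" = 55 42 76 51 64 6c 71 41 is 8 bytes > B = 5, so hash it first: H(key) = a0 40, then zero-pad to 5 bytes: K' = a0 40 00 00 00.
K' ⊕ ipad = 96 76 36 36 36.  K' ⊕ opad = fc 1c 5c 5c 5c.
Inner input = (K'⊕ipad) ∥ m = 96 76 36 36 36 ∥ 66.
Inner hash: even-index sum = 258 mod 256 = 2; odd-index sum = 274 mod 256 = 18 → 02 12.
Outer input = (K'⊕opad) ∥ inner = fc 1c 5c 5c 5c ∥ 02 12.
Outer hash (tag): even-index sum = 454 mod 256 = 198; odd-index sum = 122 mod 256 = 122 → c6 7a.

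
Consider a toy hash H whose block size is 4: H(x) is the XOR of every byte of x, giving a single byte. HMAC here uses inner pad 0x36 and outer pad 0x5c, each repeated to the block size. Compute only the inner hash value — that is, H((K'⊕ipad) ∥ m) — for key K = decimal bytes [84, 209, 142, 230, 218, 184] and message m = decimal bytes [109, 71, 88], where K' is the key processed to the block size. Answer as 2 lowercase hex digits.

Key decimal bytes [84, 209, 142, 230, 218, 184] = 54 d1 8e e6 da b8 is 6 bytes > B = 4, so hash it first: H(key) = 8f, then zero-pad to 4 bytes: K' = 8f 00 00 00.
K' ⊕ ipad = b9 36 36 36.
Inner input = b9 36 36 36 ∥ 6d 47 58.
Inner hash: XOR b9⊕36⊕36⊕36⊕6d⊕47⊕58 = fd.

fd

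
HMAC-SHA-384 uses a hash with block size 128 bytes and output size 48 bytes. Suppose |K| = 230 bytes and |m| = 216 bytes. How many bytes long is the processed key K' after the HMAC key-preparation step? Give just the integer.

Key is 230 > 128 bytes, so it is hashed to 48 bytes then zero-padded to 128: |K'| = 128.

128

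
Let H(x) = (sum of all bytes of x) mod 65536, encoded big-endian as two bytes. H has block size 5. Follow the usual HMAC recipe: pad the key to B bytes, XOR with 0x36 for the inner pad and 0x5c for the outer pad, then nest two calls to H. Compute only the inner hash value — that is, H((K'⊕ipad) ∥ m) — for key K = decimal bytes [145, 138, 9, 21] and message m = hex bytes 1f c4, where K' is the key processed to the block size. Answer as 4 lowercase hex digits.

Key decimal bytes [145, 138, 9, 21] = 91 8a 09 15 is 4 bytes ≤ B = 5; zero-pad to 5 bytes: K' = 91 8a 09 15 00.
K' ⊕ ipad = a7 bc 3f 23 36.
Inner input = a7 bc 3f 23 36 ∥ 1f c4.
Inner hash: sum = 167+188+63+35+54+31+196 = 734 → 02 de.

02de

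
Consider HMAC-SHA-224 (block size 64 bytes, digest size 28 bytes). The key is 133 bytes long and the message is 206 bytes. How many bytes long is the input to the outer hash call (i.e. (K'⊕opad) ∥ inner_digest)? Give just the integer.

Key is 133 > 64 bytes, so it is hashed to 28 bytes then zero-padded to 64: |K'| = 64.
Outer input = (K'⊕opad) ∥ H(inner) → 64 + 28 = 92 bytes.

92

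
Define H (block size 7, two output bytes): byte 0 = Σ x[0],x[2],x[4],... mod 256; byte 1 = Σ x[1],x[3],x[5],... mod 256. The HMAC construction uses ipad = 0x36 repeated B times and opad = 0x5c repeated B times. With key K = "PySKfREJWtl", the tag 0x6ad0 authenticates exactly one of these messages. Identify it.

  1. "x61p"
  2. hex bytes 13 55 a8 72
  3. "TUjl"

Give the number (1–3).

2

Key "PySKfREJWtl" = 50 79 53 4b 66 52 45 4a 57 74 6c is 11 bytes > B = 7, so hash it first: H(key) = 11 d4, then zero-pad to 7 bytes: K' = 11 d4 00 00 00 00 00.
K' ⊕ ipad = 27 e2 36 36 36 36 36; K' ⊕ opad = 4d 88 5c 5c 5c 5c 5c.
m1: inner = H(27 e2 36 36 36 36 36 78 36 31 70) = 6f f7; tag = H(4d 88 5c 5c 5c 5c 5c 6f f7) = 58af
m2: inner = H(27 e2 36 36 36 36 36 13 55 a8 72) = 90 09; tag = H(4d 88 5c 5c 5c 5c 5c 90 09) = 6ad0 ← matches
m3: inner = H(27 e2 36 36 36 36 36 54 55 6a 6c) = 8a 0c; tag = H(4d 88 5c 5c 5c 5c 5c 8a 0c) = 6dca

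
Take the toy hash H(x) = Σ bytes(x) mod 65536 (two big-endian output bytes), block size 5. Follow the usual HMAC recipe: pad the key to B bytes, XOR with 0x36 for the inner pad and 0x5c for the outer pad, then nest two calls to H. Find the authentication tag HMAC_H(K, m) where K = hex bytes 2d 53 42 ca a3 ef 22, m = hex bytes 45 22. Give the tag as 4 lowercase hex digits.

Key hex bytes 2d 53 42 ca a3 ef 22 is 7 bytes > B = 5, so hash it first: H(key) = 03 40, then zero-pad to 5 bytes: K' = 03 40 00 00 00.
K' ⊕ ipad = 35 76 36 36 36.  K' ⊕ opad = 5f 1c 5c 5c 5c.
Inner input = (K'⊕ipad) ∥ m = 35 76 36 36 36 ∥ 45 22.
Inner hash: sum = 53+118+54+54+54+69+34 = 436 → 01 b4.
Outer input = (K'⊕opad) ∥ inner = 5f 1c 5c 5c 5c ∥ 01 b4.
Outer hash (tag): sum = 95+28+92+92+92+1+180 = 580 → 02 44.

0244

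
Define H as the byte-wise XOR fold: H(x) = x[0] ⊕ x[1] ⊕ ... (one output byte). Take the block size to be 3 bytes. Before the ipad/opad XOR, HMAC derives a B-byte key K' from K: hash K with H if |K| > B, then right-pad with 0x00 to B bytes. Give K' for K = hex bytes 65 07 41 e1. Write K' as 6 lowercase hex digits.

c20000

|K| = 4 > B = 3, so first hash the key.
H(K): XOR 65⊕07⊕41⊕e1 = c2.
Zero-pad H(K) = c2 to 3 bytes: K' = c2 00 00.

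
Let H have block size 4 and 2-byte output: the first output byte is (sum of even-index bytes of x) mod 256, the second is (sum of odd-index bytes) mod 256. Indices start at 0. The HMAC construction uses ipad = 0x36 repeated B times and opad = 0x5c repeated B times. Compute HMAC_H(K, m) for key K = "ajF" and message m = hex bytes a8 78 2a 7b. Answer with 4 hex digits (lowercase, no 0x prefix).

f017

Key "ajF" = 61 6a 46 is 3 bytes ≤ B = 4; zero-pad to 4 bytes: K' = 61 6a 46 00.
K' ⊕ ipad = 57 5c 70 36.  K' ⊕ opad = 3d 36 1a 5c.
Inner input = (K'⊕ipad) ∥ m = 57 5c 70 36 ∥ a8 78 2a 7b.
Inner hash: even-index sum = 409 mod 256 = 153; odd-index sum = 389 mod 256 = 133 → 99 85.
Outer input = (K'⊕opad) ∥ inner = 3d 36 1a 5c ∥ 99 85.
Outer hash (tag): even-index sum = 240 mod 256 = 240; odd-index sum = 279 mod 256 = 23 → f0 17.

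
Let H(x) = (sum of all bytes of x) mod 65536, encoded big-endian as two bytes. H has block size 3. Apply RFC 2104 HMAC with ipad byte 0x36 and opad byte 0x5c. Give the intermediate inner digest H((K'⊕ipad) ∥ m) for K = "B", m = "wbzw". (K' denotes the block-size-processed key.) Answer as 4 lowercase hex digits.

Key "B" = 42 is 1 byte ≤ B = 3; zero-pad to 3 bytes: K' = 42 00 00.
K' ⊕ ipad = 74 36 36.
Inner input = 74 36 36 ∥ 77 62 7a 77.
Inner hash: sum = 116+54+54+119+98+122+119 = 682 → 02 aa.

02aa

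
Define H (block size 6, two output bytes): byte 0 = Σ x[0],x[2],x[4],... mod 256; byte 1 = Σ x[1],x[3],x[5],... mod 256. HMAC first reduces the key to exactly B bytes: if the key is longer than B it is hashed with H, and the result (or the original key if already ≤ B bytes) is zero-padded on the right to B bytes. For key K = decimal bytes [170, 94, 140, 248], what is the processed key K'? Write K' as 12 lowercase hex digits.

aa5e8cf80000

Key decimal bytes [170, 94, 140, 248] = aa 5e 8c f8 is 4 bytes ≤ B = 6; zero-pad to 6 bytes: K' = aa 5e 8c f8 00 00.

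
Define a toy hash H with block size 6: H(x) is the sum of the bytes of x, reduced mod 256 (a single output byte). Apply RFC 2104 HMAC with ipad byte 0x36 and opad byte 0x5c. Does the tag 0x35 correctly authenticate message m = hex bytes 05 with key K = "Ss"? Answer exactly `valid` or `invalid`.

valid

Key "Ss" = 53 73 is 2 bytes ≤ B = 6; zero-pad to 6 bytes: K' = 53 73 00 00 00 00.
K' ⊕ ipad = 65 45 36 36 36 36; K' ⊕ opad = 0f 2f 5c 5c 5c 5c.
Inner hash: sum = 101+69+54+54+54+54+5 = 391; mod 256 = 135 → 87.
Outer hash (recomputed tag): sum = 15+47+92+92+92+92+135 = 565; mod 256 = 53 → 35.
Recomputed tag = 35; claimed = 35 → match.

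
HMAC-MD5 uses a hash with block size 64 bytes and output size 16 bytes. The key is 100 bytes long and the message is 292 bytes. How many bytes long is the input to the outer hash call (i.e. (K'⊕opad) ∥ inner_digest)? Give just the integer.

80

Key is 100 > 64 bytes, so it is hashed to 16 bytes then zero-padded to 64: |K'| = 64.
Outer input = (K'⊕opad) ∥ H(inner) → 64 + 16 = 80 bytes.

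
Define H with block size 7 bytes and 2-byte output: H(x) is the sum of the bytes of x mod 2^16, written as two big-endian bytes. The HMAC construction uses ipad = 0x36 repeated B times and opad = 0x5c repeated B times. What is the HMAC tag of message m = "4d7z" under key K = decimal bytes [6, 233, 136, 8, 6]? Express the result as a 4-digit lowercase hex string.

Key decimal bytes [6, 233, 136, 8, 6] = 06 e9 88 08 06 is 5 bytes ≤ B = 7; zero-pad to 7 bytes: K' = 06 e9 88 08 06 00 00.
K' ⊕ ipad = 30 df be 3e 30 36 36.  K' ⊕ opad = 5a b5 d4 54 5a 5c 5c.
Inner input = (K'⊕ipad) ∥ m = 30 df be 3e 30 36 36 ∥ 34 64 37 7a.
Inner hash: sum = 48+223+190+62+48+54+54+52+100+55+122 = 1008 → 03 f0.
Outer input = (K'⊕opad) ∥ inner = 5a b5 d4 54 5a 5c 5c ∥ 03 f0.
Outer hash (tag): sum = 90+181+212+84+90+92+92+3+240 = 1084 → 04 3c.

043c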